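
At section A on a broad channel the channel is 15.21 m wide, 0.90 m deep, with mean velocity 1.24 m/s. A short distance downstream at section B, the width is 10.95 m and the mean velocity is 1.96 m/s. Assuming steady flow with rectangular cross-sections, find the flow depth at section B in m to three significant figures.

Q = A₁V₁ = (15.21×0.90) × 1.24 = 16.97 m³/s
d₂ = Q/(b₂ V₂) = 16.97/(10.95×1.96) = 0.7909 m

0.791 m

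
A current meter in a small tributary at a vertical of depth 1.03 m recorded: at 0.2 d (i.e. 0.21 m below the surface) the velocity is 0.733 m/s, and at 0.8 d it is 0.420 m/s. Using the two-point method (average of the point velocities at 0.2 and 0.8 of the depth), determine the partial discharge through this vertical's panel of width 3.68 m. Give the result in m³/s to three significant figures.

2.19 m³/s

v̄ = (0.733 + 0.420) / 2 = 0.5765 m/s
q = v̄ × d × w = 0.5765 × 1.03 × 3.68 = 2.185 m³/s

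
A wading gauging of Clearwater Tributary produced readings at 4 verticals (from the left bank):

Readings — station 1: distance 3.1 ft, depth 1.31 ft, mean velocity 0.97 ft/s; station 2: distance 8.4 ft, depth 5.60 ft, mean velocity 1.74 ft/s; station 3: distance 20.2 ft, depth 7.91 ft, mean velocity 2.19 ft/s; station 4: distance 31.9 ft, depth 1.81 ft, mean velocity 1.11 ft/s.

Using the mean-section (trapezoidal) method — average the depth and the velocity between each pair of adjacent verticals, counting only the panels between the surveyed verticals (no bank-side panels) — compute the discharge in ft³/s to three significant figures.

275 ft³/s

Panel 1-2: Δb = 5.3 ft, d̄ = (1.31+5.60)/2 = 3.455, v̄ = (0.97+1.74)/2 = 1.355 → q = 5.3×3.455×1.355 = 24.81 ft³/s
Panel 2-3: Δb = 11.8 ft, d̄ = (5.60+7.91)/2 = 6.755, v̄ = (1.74+2.19)/2 = 1.965 → q = 11.8×6.755×1.965 = 156.6 ft³/s
Panel 3-4: Δb = 11.7 ft, d̄ = (7.91+1.81)/2 = 4.86, v̄ = (2.19+1.11)/2 = 1.65 → q = 11.7×4.86×1.65 = 93.82 ft³/s
Q = Σ q = 275.3 ft³/s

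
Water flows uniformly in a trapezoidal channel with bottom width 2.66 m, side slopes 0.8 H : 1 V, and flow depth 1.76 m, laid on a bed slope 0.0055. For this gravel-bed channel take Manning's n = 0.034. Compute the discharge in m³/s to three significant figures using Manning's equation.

A = (b + z·y)·y = (2.66 + 0.8×1.76)×1.76 = 7.160 m²
P = b + 2y√(1+z²) = 2.66 + 2×1.76×√(1+0.8²) = 7.168 m
R = A/P = 7.160/7.168 = 0.9989 m
Q = (1/n)·A·R^(2/3)·S^(1/2) = (1/0.034) × 7.160 × 0.9989^(2/3) × 0.0055^(1/2) = 15.61 m³/s

15.6 m³/s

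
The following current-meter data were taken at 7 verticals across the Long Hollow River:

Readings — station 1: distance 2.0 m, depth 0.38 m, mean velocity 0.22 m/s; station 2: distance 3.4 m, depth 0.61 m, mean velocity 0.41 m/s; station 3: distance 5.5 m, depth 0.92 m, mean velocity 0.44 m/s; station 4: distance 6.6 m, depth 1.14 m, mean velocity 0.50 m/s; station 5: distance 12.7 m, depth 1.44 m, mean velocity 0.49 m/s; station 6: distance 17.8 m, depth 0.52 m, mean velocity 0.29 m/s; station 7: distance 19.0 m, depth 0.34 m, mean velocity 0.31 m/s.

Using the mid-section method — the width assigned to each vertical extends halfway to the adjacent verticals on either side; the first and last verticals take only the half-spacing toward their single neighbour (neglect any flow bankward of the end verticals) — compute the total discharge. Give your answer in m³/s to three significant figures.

w_1 = (3.4 − 2.0)/2 = 0.7 m; q_1 = 0.22 × 0.38 × 0.7 = 0.05852 m³/s
w_2 = (5.5 − 2.0)/2 = 1.75 m; q_2 = 0.41 × 0.61 × 1.75 = 0.4377 m³/s
w_3 = (6.6 − 3.4)/2 = 1.6 m; q_3 = 0.44 × 0.92 × 1.6 = 0.6477 m³/s
w_4 = (12.7 − 5.5)/2 = 3.6 m; q_4 = 0.50 × 1.14 × 3.6 = 2.052 m³/s
w_5 = (17.8 − 6.6)/2 = 5.6 m; q_5 = 0.49 × 1.44 × 5.6 = 3.951 m³/s
w_6 = (19.0 − 12.7)/2 = 3.15 m; q_6 = 0.29 × 0.52 × 3.15 = 0.4750 m³/s
w_7 = (19.0 − 17.8)/2 = 0.6 m; q_7 = 0.31 × 0.34 × 0.6 = 0.06324 m³/s
Q = Σ qᵢ = 7.685 m³/s

7.69 m³/s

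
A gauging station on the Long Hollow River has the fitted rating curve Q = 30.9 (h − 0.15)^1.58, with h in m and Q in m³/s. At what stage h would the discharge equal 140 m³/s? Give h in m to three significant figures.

2.75 m

h − h₀ = (Q/C)^(1/b) = (140/30.9)^(1/1.58) = 2.602 m
h = 0.15 + 2.602 = 2.752 m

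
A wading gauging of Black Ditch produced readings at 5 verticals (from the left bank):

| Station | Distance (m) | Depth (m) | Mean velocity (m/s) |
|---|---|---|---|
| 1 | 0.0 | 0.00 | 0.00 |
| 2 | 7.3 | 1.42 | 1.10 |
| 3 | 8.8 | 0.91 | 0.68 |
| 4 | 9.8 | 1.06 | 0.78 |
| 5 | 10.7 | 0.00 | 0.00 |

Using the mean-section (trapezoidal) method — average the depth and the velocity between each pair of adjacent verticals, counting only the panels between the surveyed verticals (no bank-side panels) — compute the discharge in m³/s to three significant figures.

5.31 m³/s

Panel 1-2: Δb = 7.3 m, d̄ = (0.00+1.42)/2 = 0.71, v̄ = (0.00+1.10)/2 = 0.55 → q = 7.3×0.71×0.55 = 2.851 m³/s
Panel 2-3: Δb = 1.5 m, d̄ = (1.42+0.91)/2 = 1.165, v̄ = (1.10+0.68)/2 = 0.89 → q = 1.5×1.165×0.89 = 1.555 m³/s
Panel 3-4: Δb = 1 m, d̄ = (0.91+1.06)/2 = 0.985, v̄ = (0.68+0.78)/2 = 0.73 → q = 1×0.985×0.73 = 0.7191 m³/s
Panel 4-5: Δb = 0.9 m, d̄ = (1.06+0.00)/2 = 0.53, v̄ = (0.78+0.00)/2 = 0.39 → q = 0.9×0.53×0.39 = 0.1860 m³/s
Q = Σ q = 5.311 m³/s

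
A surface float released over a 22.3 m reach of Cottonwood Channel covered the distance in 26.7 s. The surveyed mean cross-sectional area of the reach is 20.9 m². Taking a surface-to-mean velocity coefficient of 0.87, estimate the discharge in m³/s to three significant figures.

15.2 m³/s

v_surface = L / t̄ = 22.3 / 26.7 = 0.8352 m/s
v_mean = 0.87 × 0.8352 = 0.7266 m/s
Q = A × v_mean = 20.9 × 0.7266 = 15.19 m³/s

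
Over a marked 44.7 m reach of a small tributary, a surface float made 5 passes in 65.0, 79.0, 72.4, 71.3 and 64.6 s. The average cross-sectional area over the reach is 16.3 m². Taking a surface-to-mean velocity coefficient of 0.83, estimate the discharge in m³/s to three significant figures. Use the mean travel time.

8.58 m³/s

t̄ = (65.0 + 79.0 + 72.4 + 71.3 + 64.6) / 5 = 70.46 s
v_surface = L / t̄ = 44.7 / 70.46 = 0.6344 m/s
v_mean = 0.83 × 0.6344 = 0.5266 m/s
Q = A × v_mean = 16.3 × 0.5266 = 8.583 m³/s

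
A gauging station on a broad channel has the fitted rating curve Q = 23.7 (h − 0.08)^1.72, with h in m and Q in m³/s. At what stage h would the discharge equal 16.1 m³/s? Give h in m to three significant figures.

0.879 m

h − h₀ = (Q/C)^(1/b) = (16.1/23.7)^(1/1.72) = 0.7987 m
h = 0.08 + 0.7987 = 0.8787 m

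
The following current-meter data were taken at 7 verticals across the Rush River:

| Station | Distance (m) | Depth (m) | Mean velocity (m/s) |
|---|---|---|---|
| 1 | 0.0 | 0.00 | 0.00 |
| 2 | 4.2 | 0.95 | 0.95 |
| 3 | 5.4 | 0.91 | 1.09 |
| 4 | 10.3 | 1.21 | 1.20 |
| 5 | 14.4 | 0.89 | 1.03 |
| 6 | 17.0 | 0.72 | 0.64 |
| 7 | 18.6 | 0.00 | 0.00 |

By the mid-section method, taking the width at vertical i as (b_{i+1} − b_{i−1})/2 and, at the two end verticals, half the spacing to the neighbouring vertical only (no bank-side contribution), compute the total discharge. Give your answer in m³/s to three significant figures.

16.0 m³/s

w_2 = (5.4 − 0.0)/2 = 2.7 m; q_2 = 0.95 × 0.95 × 2.7 = 2.437 m³/s
w_3 = (10.3 − 4.2)/2 = 3.05 m; q_3 = 1.09 × 0.91 × 3.05 = 3.025 m³/s
w_4 = (14.4 − 5.4)/2 = 4.5 m; q_4 = 1.20 × 1.21 × 4.5 = 6.534 m³/s
w_5 = (17.0 − 10.3)/2 = 3.35 m; q_5 = 1.03 × 0.89 × 3.35 = 3.071 m³/s
w_6 = (18.6 − 14.4)/2 = 2.1 m; q_6 = 0.64 × 0.72 × 2.1 = 0.9677 m³/s
Stations 1, 7 contribute zero (depth or velocity is 0).
Q = Σ qᵢ = 16.03 m³/s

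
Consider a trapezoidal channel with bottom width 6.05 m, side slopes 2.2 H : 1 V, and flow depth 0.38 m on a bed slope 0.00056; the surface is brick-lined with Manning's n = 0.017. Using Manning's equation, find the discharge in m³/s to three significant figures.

A = (b + z·y)·y = (6.05 + 2.2×0.38)×0.38 = 2.617 m²
P = b + 2y√(1+z²) = 6.05 + 2×0.38×√(1+2.2²) = 7.887 m
R = A/P = 2.617/7.887 = 0.3318 m
Q = (1/n)·A·R^(2/3)·S^(1/2) = (1/0.017) × 2.617 × 0.3318^(2/3) × 0.00056^(1/2) = 1.746 m³/s

1.75 m³/s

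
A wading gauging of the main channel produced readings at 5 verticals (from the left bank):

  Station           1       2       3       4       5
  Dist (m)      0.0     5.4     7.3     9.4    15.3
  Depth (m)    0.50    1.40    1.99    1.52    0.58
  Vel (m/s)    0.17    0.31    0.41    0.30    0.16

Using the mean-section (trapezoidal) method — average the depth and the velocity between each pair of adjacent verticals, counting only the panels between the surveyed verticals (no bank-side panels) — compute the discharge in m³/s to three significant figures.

5.12 m³/s

Panel 1-2: Δb = 5.4 m, d̄ = (0.50+1.40)/2 = 0.95, v̄ = (0.17+0.31)/2 = 0.24 → q = 5.4×0.95×0.24 = 1.231 m³/s
Panel 2-3: Δb = 1.9 m, d̄ = (1.40+1.99)/2 = 1.695, v̄ = (0.31+0.41)/2 = 0.36 → q = 1.9×1.695×0.36 = 1.159 m³/s
Panel 3-4: Δb = 2.1 m, d̄ = (1.99+1.52)/2 = 1.755, v̄ = (0.41+0.30)/2 = 0.355 → q = 2.1×1.755×0.355 = 1.308 m³/s
Panel 4-5: Δb = 5.9 m, d̄ = (1.52+0.58)/2 = 1.05, v̄ = (0.30+0.16)/2 = 0.23 → q = 5.9×1.05×0.23 = 1.425 m³/s
Q = Σ q = 5.124 m³/s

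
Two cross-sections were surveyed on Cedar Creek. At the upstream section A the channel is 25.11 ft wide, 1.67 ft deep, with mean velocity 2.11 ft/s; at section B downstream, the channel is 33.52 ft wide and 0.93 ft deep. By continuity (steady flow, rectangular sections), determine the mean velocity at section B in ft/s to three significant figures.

Q = A₁V₁ = (25.11×1.67) × 2.11 = 88.48 ft³/s
A₂ = 33.52 × 0.93 = 31.17 ft²
V₂ = Q/A₂ = 88.48/31.17 = 2.838 ft/s

2.84 ft/s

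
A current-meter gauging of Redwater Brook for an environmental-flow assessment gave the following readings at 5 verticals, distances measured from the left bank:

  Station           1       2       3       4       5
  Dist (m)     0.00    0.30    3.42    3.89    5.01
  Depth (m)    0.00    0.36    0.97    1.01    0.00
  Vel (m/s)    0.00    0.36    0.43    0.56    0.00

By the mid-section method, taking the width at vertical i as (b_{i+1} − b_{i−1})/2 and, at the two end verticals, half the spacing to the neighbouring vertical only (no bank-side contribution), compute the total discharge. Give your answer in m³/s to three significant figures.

1.42 m³/s

w_2 = (3.42 − 0.00)/2 = 1.71 m; q_2 = 0.36 × 0.36 × 1.71 = 0.2216 m³/s
w_3 = (3.89 − 0.30)/2 = 1.795 m; q_3 = 0.43 × 0.97 × 1.795 = 0.7487 m³/s
w_4 = (5.01 − 3.42)/2 = 0.795 m; q_4 = 0.56 × 1.01 × 0.795 = 0.4497 m³/s
Stations 1, 5 contribute zero (depth or velocity is 0).
Q = Σ qᵢ = 1.420 m³/s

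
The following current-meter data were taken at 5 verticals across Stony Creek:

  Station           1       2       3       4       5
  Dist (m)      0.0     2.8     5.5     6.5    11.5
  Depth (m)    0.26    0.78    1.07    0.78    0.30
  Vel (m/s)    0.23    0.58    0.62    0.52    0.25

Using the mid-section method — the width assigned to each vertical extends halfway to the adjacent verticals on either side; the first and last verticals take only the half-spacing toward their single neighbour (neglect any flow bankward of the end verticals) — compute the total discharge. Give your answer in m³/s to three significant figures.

w_1 = (2.8 − 0.0)/2 = 1.4 m; q_1 = 0.23 × 0.26 × 1.4 = 0.08372 m³/s
w_2 = (5.5 − 0.0)/2 = 2.75 m; q_2 = 0.58 × 0.78 × 2.75 = 1.244 m³/s
w_3 = (6.5 − 2.8)/2 = 1.85 m; q_3 = 0.62 × 1.07 × 1.85 = 1.227 m³/s
w_4 = (11.5 − 5.5)/2 = 3 m; q_4 = 0.52 × 0.78 × 3 = 1.217 m³/s
w_5 = (11.5 − 6.5)/2 = 2.5 m; q_5 = 0.25 × 0.30 × 2.5 = 0.1875 m³/s
Q = Σ qᵢ = 3.959 m³/s

3.96 m³/s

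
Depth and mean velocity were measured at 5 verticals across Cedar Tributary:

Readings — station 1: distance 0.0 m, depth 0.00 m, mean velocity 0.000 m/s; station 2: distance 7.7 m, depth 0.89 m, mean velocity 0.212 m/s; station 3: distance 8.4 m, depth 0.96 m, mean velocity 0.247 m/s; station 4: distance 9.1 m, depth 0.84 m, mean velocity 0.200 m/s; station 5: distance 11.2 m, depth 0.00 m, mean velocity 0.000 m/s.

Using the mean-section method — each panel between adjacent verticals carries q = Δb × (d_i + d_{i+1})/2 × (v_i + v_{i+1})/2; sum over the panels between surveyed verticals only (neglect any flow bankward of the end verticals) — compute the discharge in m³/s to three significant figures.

0.741 m³/s

Panel 1-2: Δb = 7.7 m, d̄ = (0.00+0.89)/2 = 0.445, v̄ = (0.000+0.212)/2 = 0.106 → q = 7.7×0.445×0.106 = 0.3632 m³/s
Panel 2-3: Δb = 0.7 m, d̄ = (0.89+0.96)/2 = 0.925, v̄ = (0.212+0.247)/2 = 0.2295 → q = 0.7×0.925×0.2295 = 0.1486 m³/s
Panel 3-4: Δb = 0.7 m, d̄ = (0.96+0.84)/2 = 0.9, v̄ = (0.247+0.200)/2 = 0.2235 → q = 0.7×0.9×0.2235 = 0.1408 m³/s
Panel 4-5: Δb = 2.1 m, d̄ = (0.84+0.00)/2 = 0.42, v̄ = (0.200+0.000)/2 = 0.1 → q = 2.1×0.42×0.1 = 0.08820 m³/s
Q = Σ q = 0.7408 m³/s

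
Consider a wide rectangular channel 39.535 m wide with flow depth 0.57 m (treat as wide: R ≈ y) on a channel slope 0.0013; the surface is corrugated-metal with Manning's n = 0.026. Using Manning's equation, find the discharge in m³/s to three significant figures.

A = b·y = 39.535 × 0.57 = 22.53 m²
Wide channel: R ≈ y = 0.57 m
Q = (1/n)·A·R^(2/3)·S^(1/2) = (1/0.026) × 22.53 × 0.5700^(2/3) × 0.0013^(1/2) = 21.48 m³/s

21.5 m³/s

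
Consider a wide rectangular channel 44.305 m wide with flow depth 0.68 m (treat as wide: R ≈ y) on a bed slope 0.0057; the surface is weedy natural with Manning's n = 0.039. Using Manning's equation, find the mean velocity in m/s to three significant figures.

1.50 m/s

A = b·y = 44.305 × 0.68 = 30.13 m²
Wide channel: R ≈ y = 0.68 m
Q = (1/n)·A·R^(2/3)·S^(1/2) = (1/0.039) × 30.13 × 0.6800^(2/3) × 0.0057^(1/2) = 45.10 m³/s
V = Q/A = 45.10/30.13 = 1.497 m/s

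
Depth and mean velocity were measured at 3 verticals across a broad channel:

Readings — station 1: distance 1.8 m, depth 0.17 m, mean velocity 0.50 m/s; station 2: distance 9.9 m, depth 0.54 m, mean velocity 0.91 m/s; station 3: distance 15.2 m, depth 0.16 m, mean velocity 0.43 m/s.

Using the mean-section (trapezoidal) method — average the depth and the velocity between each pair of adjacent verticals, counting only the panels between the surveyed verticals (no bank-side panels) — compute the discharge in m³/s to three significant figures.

3.27 m³/s

Panel 1-2: Δb = 8.1 m, d̄ = (0.17+0.54)/2 = 0.355, v̄ = (0.50+0.91)/2 = 0.705 → q = 8.1×0.355×0.705 = 2.027 m³/s
Panel 2-3: Δb = 5.3 m, d̄ = (0.54+0.16)/2 = 0.35, v̄ = (0.91+0.43)/2 = 0.67 → q = 5.3×0.35×0.67 = 1.243 m³/s
Q = Σ q = 3.270 m³/s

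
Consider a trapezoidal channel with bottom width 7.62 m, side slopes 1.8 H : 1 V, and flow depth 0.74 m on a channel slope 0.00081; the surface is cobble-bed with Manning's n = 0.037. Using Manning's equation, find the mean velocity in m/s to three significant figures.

0.560 m/s

A = (b + z·y)·y = (7.62 + 1.8×0.74)×0.74 = 6.624 m²
P = b + 2y√(1+z²) = 7.62 + 2×0.74×√(1+1.8²) = 10.67 m
R = A/P = 6.624/10.67 = 0.6210 m
Q = (1/n)·A·R^(2/3)·S^(1/2) = (1/0.037) × 6.624 × 0.6210^(2/3) × 0.00081^(1/2) = 3.709 m³/s
V = Q/A = 3.709/6.624 = 0.5599 m/s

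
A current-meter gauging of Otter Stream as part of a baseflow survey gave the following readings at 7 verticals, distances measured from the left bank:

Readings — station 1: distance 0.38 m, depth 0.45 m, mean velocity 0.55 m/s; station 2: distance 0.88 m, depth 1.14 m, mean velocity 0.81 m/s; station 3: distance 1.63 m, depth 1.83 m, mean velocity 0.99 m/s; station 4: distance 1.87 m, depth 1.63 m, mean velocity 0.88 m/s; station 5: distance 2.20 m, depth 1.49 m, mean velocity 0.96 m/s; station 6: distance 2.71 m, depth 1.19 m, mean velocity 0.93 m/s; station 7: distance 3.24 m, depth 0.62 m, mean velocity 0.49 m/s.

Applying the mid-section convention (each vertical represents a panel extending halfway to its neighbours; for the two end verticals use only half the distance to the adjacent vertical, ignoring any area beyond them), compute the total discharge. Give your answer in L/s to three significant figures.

3200 L/s

w_1 = (0.88 − 0.38)/2 = 0.25 m; q_1 = 0.55 × 0.45 × 0.25 = 0.06188 m³/s
w_2 = (1.63 − 0.38)/2 = 0.625 m; q_2 = 0.81 × 1.14 × 0.625 = 0.5771 m³/s
w_3 = (1.87 − 0.88)/2 = 0.495 m; q_3 = 0.99 × 1.83 × 0.495 = 0.8968 m³/s
w_4 = (2.20 − 1.63)/2 = 0.285 m; q_4 = 0.88 × 1.63 × 0.285 = 0.4088 m³/s
w_5 = (2.71 − 1.87)/2 = 0.42 m; q_5 = 0.96 × 1.49 × 0.42 = 0.6008 m³/s
w_6 = (3.24 − 2.20)/2 = 0.52 m; q_6 = 0.93 × 1.19 × 0.52 = 0.5755 m³/s
w_7 = (3.24 − 2.71)/2 = 0.265 m; q_7 = 0.49 × 0.62 × 0.265 = 0.08051 m³/s
Q = Σ qᵢ = 3.201 m³/s
= 3.201 × 1000 = 3201 L/s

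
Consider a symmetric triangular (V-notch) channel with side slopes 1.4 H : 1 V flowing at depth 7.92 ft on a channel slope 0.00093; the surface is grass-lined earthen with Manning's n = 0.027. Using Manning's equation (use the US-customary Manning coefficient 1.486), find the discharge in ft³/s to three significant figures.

322 ft³/s

A = z·y² = 1.4×7.92² = 87.82 ft²
P = 2y√(1+z²) = 2×7.92×√(1+1.4²) = 27.25 ft
R = A/P = 87.82/27.25 = 3.222 ft
Q = (1.486/n)·A·R^(2/3)·S^(1/2) = (1.486/0.027) × 87.82 × 3.222^(2/3) × 0.00093^(1/2) = 321.6 ft³/s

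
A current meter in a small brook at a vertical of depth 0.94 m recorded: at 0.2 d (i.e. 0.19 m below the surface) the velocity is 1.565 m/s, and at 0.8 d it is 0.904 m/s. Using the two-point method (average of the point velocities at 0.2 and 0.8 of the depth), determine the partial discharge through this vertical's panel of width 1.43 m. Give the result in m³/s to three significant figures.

v̄ = (1.565 + 0.904) / 2 = 1.235 m/s
q = v̄ × d × w = 1.235 × 0.94 × 1.43 = 1.659 m³/s

1.66 m³/s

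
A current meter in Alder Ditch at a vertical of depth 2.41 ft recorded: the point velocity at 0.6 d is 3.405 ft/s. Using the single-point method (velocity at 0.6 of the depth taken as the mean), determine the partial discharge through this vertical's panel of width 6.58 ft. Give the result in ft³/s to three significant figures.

54.0 ft³/s

v̄ = v₀.₆ = 3.405 ft/s
q = v̄ × d × w = 3.405 × 2.41 × 6.58 = 54.00 ft³/s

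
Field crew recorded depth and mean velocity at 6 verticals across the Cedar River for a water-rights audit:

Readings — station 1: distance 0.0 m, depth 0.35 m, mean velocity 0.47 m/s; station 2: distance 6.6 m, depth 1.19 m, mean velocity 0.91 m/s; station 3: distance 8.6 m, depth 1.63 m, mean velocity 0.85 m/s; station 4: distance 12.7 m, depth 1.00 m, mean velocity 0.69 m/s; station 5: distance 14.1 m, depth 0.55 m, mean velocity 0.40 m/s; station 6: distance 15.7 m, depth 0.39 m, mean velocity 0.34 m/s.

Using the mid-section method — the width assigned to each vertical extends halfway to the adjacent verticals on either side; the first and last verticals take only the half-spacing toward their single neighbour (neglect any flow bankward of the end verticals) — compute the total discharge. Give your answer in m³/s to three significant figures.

11.8 m³/s

w_1 = (6.6 − 0.0)/2 = 3.3 m; q_1 = 0.47 × 0.35 × 3.3 = 0.5429 m³/s
w_2 = (8.6 − 0.0)/2 = 4.3 m; q_2 = 0.91 × 1.19 × 4.3 = 4.656 m³/s
w_3 = (12.7 − 6.6)/2 = 3.05 m; q_3 = 0.85 × 1.63 × 3.05 = 4.226 m³/s
w_4 = (14.1 − 8.6)/2 = 2.75 m; q_4 = 0.69 × 1.00 × 2.75 = 1.898 m³/s
w_5 = (15.7 − 12.7)/2 = 1.5 m; q_5 = 0.40 × 0.55 × 1.5 = 0.3300 m³/s
w_6 = (15.7 − 14.1)/2 = 0.8 m; q_6 = 0.34 × 0.39 × 0.8 = 0.1061 m³/s
Q = Σ qᵢ = 11.76 m³/s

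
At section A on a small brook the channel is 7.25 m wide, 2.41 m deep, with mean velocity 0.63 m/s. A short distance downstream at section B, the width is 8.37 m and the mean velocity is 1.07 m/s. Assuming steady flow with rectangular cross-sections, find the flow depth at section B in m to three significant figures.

1.23 m

Q = A₁V₁ = (7.25×2.41) × 0.63 = 11.01 m³/s
d₂ = Q/(b₂ V₂) = 11.01/(8.37×1.07) = 1.229 m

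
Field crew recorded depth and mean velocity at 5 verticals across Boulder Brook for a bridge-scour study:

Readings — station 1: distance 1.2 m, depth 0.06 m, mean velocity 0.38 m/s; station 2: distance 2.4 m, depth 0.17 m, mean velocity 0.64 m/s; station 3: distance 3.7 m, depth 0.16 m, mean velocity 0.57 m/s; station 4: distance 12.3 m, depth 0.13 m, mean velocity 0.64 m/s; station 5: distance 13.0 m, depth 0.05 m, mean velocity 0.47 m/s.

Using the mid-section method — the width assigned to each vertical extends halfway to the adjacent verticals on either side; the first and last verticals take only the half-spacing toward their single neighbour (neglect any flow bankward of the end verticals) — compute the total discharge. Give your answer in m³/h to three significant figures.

w_1 = (2.4 − 1.2)/2 = 0.6 m; q_1 = 0.38 × 0.06 × 0.6 = 0.01368 m³/s
w_2 = (3.7 − 1.2)/2 = 1.25 m; q_2 = 0.64 × 0.17 × 1.25 = 0.1360 m³/s
w_3 = (12.3 − 2.4)/2 = 4.95 m; q_3 = 0.57 × 0.16 × 4.95 = 0.4514 m³/s
w_4 = (13.0 − 3.7)/2 = 4.65 m; q_4 = 0.64 × 0.13 × 4.65 = 0.3869 m³/s
w_5 = (13.0 − 12.3)/2 = 0.35 m; q_5 = 0.47 × 0.05 × 0.35 = 0.008225 m³/s
Q = Σ qᵢ = 0.9962 m³/s
= 0.9962 × 3600 = 3586 m³/h

3590 m³/h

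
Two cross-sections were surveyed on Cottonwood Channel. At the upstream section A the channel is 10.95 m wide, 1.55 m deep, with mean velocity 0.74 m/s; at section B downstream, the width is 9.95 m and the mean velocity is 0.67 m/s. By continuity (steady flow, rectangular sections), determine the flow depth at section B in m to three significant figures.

1.88 m

Q = A₁V₁ = (10.95×1.55) × 0.74 = 12.56 m³/s
d₂ = Q/(b₂ V₂) = 12.56/(9.95×0.67) = 1.884 m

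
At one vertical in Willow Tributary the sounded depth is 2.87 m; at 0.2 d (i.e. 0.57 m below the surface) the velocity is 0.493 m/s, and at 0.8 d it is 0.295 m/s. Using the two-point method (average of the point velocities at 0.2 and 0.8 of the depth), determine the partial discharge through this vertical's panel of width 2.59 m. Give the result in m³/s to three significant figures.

v̄ = (0.493 + 0.295) / 2 = 0.3940 m/s
q = v̄ × d × w = 0.3940 × 2.87 × 2.59 = 2.929 m³/s

2.93 m³/s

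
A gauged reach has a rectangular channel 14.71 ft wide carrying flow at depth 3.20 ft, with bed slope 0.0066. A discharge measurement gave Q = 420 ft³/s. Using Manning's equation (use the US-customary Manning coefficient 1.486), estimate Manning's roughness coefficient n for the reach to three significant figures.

A = b·y = 14.71 × 3.20 = 47.07 ft²
P = b + 2y = 14.71 + 2×3.20 = 21.11 ft
R = A/P = 47.07/21.11 = 2.230 ft
n = (1.486/Q)·A·R^(2/3)·S^(1/2) = (1.486/420) × 47.07 × 1.707 × 0.08124 = 0.02309

0.0231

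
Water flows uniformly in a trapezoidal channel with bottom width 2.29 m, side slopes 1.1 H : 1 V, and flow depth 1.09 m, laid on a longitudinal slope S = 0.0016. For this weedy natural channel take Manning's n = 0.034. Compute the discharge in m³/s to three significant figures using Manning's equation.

3.49 m³/s

A = (b + z·y)·y = (2.29 + 1.1×1.09)×1.09 = 3.803 m²
P = b + 2y√(1+z²) = 2.29 + 2×1.09×√(1+1.1²) = 5.531 m
R = A/P = 3.803/5.531 = 0.6876 m
Q = (1/n)·A·R^(2/3)·S^(1/2) = (1/0.034) × 3.803 × 0.6876^(2/3) × 0.0016^(1/2) = 3.486 m³/s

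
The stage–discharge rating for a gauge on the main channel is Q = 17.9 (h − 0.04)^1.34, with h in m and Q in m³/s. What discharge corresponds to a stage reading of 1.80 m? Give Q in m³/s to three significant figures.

Q = 17.9 × (1.80 − 0.04)^1.34 = 17.9 × 1.76^1.34 = 38.18 m³/s

38.2 m³/s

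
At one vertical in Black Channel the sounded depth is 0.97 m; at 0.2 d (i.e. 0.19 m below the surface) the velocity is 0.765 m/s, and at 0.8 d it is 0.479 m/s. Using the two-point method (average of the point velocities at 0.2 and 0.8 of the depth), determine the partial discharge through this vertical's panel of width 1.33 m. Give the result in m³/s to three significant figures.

v̄ = (0.765 + 0.479) / 2 = 0.6220 m/s
q = v̄ × d × w = 0.6220 × 0.97 × 1.33 = 0.8024 m³/s

0.802 m³/s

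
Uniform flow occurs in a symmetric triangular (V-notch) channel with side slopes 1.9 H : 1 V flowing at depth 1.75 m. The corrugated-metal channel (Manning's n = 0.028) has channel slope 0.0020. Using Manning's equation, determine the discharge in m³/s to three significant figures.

A = z·y² = 1.9×1.75² = 5.819 m²
P = 2y√(1+z²) = 2×1.75×√(1+1.9²) = 7.515 m
R = A/P = 5.819/7.515 = 0.7743 m
Q = (1/n)·A·R^(2/3)·S^(1/2) = (1/0.028) × 5.819 × 0.7743^(2/3) × 0.0020^(1/2) = 7.837 m³/s

7.84 m³/s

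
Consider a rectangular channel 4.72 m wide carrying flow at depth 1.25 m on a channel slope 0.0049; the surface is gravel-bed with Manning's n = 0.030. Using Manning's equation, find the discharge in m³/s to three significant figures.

12.0 m³/s

A = b·y = 4.72 × 1.25 = 5.900 m²
P = b + 2y = 4.72 + 2×1.25 = 7.220 m
R = A/P = 5.900/7.220 = 0.8172 m
Q = (1/n)·A·R^(2/3)·S^(1/2) = (1/0.030) × 5.900 × 0.8172^(2/3) × 0.0049^(1/2) = 12.03 m³/s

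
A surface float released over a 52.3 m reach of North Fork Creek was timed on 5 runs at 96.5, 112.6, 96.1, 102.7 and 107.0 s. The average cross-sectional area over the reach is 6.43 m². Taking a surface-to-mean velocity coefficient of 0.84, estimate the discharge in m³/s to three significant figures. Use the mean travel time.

2.74 m³/s

t̄ = (96.5 + 112.6 + 96.1 + 102.7 + 107.0) / 5 = 102.98 s
v_surface = L / t̄ = 52.3 / 102.98 = 0.5079 m/s
v_mean = 0.84 × 0.5079 = 0.4266 m/s
Q = A × v_mean = 6.43 × 0.4266 = 2.743 m³/s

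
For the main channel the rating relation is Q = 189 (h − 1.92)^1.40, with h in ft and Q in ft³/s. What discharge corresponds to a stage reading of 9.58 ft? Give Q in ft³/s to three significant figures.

3270 ft³/s

Q = 189 × (9.58 − 1.92)^1.40 = 189 × 7.66^1.40 = 3269 ft³/s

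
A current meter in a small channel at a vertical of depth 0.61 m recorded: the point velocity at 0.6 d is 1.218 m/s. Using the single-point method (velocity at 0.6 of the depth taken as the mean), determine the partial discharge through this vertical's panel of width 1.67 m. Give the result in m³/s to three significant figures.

v̄ = v₀.₆ = 1.218 m/s
q = v̄ × d × w = 1.218 × 0.61 × 1.67 = 1.241 m³/s

1.24 m³/s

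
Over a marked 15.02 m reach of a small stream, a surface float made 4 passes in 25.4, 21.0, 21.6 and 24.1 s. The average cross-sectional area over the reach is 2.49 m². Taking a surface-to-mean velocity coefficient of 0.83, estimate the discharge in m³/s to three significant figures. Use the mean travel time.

1.35 m³/s

t̄ = (25.4 + 21.0 + 21.6 + 24.1) / 4 = 23.025 s
v_surface = L / t̄ = 15.02 / 23.025 = 0.6523 m/s
v_mean = 0.83 × 0.6523 = 0.5414 m/s
Q = A × v_mean = 2.49 × 0.5414 = 1.348 m³/s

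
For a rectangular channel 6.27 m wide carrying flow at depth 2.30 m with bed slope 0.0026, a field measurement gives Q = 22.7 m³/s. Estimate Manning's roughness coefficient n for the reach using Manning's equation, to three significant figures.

0.0391

A = b·y = 6.27 × 2.30 = 14.42 m²
P = b + 2y = 6.27 + 2×2.30 = 10.87 m
R = A/P = 14.42/10.87 = 1.327 m
n = (1/Q)·A·R^(2/3)·S^(1/2) = (1/22.7) × 14.42 × 1.207 × 0.05099 = 0.03911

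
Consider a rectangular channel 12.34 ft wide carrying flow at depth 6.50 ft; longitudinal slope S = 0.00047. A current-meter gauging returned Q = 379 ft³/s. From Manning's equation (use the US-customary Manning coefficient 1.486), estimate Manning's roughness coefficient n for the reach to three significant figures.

0.0147

A = b·y = 12.34 × 6.50 = 80.21 ft²
P = b + 2y = 12.34 + 2×6.50 = 25.34 ft
R = A/P = 80.21/25.34 = 3.165 ft
n = (1.486/Q)·A·R^(2/3)·S^(1/2) = (1.486/379) × 80.21 × 2.156 × 0.02168 = 0.01470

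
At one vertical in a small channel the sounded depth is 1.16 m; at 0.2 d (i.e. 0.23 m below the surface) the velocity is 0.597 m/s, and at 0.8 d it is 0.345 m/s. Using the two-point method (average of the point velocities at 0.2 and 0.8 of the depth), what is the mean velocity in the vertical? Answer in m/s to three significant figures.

0.471 m/s

v̄ = (0.597 + 0.345) / 2 = 0.4710 m/s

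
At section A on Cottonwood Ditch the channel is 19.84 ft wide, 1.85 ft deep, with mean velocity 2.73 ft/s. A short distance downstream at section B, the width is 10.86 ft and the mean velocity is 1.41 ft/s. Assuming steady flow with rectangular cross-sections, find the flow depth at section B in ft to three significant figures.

6.54 ft

Q = A₁V₁ = (19.84×1.85) × 2.73 = 100.2 ft³/s
d₂ = Q/(b₂ V₂) = 100.2/(10.86×1.41) = 6.544 ft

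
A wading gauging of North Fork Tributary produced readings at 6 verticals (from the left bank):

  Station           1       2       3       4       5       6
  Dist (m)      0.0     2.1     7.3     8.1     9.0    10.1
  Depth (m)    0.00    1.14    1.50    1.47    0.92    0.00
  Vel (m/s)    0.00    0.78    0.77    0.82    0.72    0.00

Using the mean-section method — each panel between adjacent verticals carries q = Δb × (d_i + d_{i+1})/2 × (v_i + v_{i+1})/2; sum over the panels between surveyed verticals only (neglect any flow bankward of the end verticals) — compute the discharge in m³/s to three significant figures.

Panel 1-2: Δb = 2.1 m, d̄ = (0.00+1.14)/2 = 0.57, v̄ = (0.00+0.78)/2 = 0.39 → q = 2.1×0.57×0.39 = 0.4668 m³/s
Panel 2-3: Δb = 5.2 m, d̄ = (1.14+1.50)/2 = 1.32, v̄ = (0.78+0.77)/2 = 0.775 → q = 5.2×1.32×0.775 = 5.320 m³/s
Panel 3-4: Δb = 0.8 m, d̄ = (1.50+1.47)/2 = 1.485, v̄ = (0.77+0.82)/2 = 0.795 → q = 0.8×1.485×0.795 = 0.9445 m³/s
Panel 4-5: Δb = 0.9 m, d̄ = (1.47+0.92)/2 = 1.195, v̄ = (0.82+0.72)/2 = 0.77 → q = 0.9×1.195×0.77 = 0.8281 m³/s
Panel 5-6: Δb = 1.1 m, d̄ = (0.92+0.00)/2 = 0.46, v̄ = (0.72+0.00)/2 = 0.36 → q = 1.1×0.46×0.36 = 0.1822 m³/s
Q = Σ q = 7.741 m³/s

7.74 m³/s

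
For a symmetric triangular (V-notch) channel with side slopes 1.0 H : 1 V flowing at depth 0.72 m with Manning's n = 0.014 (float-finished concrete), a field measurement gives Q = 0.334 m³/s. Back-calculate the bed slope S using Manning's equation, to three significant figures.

A = z·y² = 1.0×0.72² = 0.5184 m²
P = 2y√(1+z²) = 2×0.72×√(1+1.0²) = 2.036 m
R = A/P = 0.5184/2.036 = 0.2546 m
S = (Q·n / (1·A·R^(2/3)))² = (0.334×0.014 / (1×0.5184×0.4017))² = 0.0005043

0.000504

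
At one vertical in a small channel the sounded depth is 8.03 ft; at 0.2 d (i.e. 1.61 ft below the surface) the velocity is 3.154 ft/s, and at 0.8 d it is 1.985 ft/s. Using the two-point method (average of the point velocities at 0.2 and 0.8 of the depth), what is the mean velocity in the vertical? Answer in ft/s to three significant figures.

v̄ = (3.154 + 1.985) / 2 = 2.570 ft/s

2.57 ft/s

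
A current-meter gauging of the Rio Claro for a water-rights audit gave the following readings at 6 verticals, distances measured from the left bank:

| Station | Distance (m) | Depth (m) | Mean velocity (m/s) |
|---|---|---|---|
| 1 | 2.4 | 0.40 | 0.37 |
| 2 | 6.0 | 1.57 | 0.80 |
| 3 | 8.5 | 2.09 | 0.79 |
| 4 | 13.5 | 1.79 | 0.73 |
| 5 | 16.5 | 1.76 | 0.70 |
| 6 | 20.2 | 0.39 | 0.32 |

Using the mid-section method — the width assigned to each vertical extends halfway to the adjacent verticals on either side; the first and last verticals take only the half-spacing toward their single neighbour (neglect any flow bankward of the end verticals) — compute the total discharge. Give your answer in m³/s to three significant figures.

w_1 = (6.0 − 2.4)/2 = 1.8 m; q_1 = 0.37 × 0.40 × 1.8 = 0.2664 m³/s
w_2 = (8.5 − 2.4)/2 = 3.05 m; q_2 = 0.80 × 1.57 × 3.05 = 3.831 m³/s
w_3 = (13.5 − 6.0)/2 = 3.75 m; q_3 = 0.79 × 2.09 × 3.75 = 6.192 m³/s
w_4 = (16.5 − 8.5)/2 = 4 m; q_4 = 0.73 × 1.79 × 4 = 5.227 m³/s
w_5 = (20.2 − 13.5)/2 = 3.35 m; q_5 = 0.70 × 1.76 × 3.35 = 4.127 m³/s
w_6 = (20.2 − 16.5)/2 = 1.85 m; q_6 = 0.32 × 0.39 × 1.85 = 0.2309 m³/s
Q = Σ qᵢ = 19.87 m³/s

19.9 m³/s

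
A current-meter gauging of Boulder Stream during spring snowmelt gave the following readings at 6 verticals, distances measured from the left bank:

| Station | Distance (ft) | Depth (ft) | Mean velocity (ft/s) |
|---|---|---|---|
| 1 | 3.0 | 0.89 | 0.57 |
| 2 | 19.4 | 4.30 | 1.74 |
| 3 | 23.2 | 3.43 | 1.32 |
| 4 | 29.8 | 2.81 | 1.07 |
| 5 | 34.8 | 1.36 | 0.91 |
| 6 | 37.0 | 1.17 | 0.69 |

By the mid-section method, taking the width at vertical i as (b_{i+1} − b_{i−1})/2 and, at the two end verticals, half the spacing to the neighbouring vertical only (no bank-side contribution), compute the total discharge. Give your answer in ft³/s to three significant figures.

w_1 = (19.4 − 3.0)/2 = 8.2 ft; q_1 = 0.57 × 0.89 × 8.2 = 4.160 ft³/s
w_2 = (23.2 − 3.0)/2 = 10.1 ft; q_2 = 1.74 × 4.30 × 10.1 = 75.57 ft³/s
w_3 = (29.8 − 19.4)/2 = 5.2 ft; q_3 = 1.32 × 3.43 × 5.2 = 23.54 ft³/s
w_4 = (34.8 − 23.2)/2 = 5.8 ft; q_4 = 1.07 × 2.81 × 5.8 = 17.44 ft³/s
w_5 = (37.0 − 29.8)/2 = 3.6 ft; q_5 = 0.91 × 1.36 × 3.6 = 4.455 ft³/s
w_6 = (37.0 − 34.8)/2 = 1.1 ft; q_6 = 0.69 × 1.17 × 1.1 = 0.8880 ft³/s
Q = Σ qᵢ = 126.1 ft³/s

126 ft³/s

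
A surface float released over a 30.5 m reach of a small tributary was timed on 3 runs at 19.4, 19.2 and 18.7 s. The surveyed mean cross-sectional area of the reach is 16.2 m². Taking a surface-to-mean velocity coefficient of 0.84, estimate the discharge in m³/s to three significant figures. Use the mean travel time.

t̄ = (19.4 + 19.2 + 18.7) / 3 = 19.1 s
v_surface = L / t̄ = 30.5 / 19.1 = 1.597 m/s
v_mean = 0.84 × 1.597 = 1.341 m/s
Q = A × v_mean = 16.2 × 1.341 = 21.73 m³/s

21.7 m³/s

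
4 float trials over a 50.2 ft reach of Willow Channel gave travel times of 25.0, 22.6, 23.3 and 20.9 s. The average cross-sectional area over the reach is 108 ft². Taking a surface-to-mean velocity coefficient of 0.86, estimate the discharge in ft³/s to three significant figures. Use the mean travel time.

t̄ = (25.0 + 22.6 + 23.3 + 20.9) / 4 = 22.95 s
v_surface = L / t̄ = 50.2 / 22.95 = 2.187 ft/s
v_mean = 0.86 × 2.187 = 1.881 ft/s
Q = A × v_mean = 108 × 1.881 = 203.2 ft³/s

203 ft³/s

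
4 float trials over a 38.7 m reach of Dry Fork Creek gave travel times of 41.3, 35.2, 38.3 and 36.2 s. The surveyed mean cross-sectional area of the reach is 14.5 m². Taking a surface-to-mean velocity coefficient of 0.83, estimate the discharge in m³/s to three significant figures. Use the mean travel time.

t̄ = (41.3 + 35.2 + 38.3 + 36.2) / 4 = 37.75 s
v_surface = L / t̄ = 38.7 / 37.75 = 1.025 m/s
v_mean = 0.83 × 1.025 = 0.8509 m/s
Q = A × v_mean = 14.5 × 0.8509 = 12.34 m³/s

12.3 m³/s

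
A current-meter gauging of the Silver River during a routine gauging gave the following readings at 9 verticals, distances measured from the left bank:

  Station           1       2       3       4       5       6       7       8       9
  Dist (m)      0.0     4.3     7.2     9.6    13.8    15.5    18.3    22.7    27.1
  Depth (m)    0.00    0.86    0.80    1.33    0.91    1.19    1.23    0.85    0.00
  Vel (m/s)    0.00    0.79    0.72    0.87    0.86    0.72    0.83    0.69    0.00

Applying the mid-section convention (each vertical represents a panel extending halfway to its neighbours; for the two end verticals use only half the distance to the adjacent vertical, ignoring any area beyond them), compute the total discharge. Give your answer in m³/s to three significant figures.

w_2 = (7.2 − 0.0)/2 = 3.6 m; q_2 = 0.79 × 0.86 × 3.6 = 2.446 m³/s
w_3 = (9.6 − 4.3)/2 = 2.65 m; q_3 = 0.72 × 0.80 × 2.65 = 1.526 m³/s
w_4 = (13.8 − 7.2)/2 = 3.3 m; q_4 = 0.87 × 1.33 × 3.3 = 3.818 m³/s
w_5 = (15.5 − 9.6)/2 = 2.95 m; q_5 = 0.86 × 0.91 × 2.95 = 2.309 m³/s
w_6 = (18.3 − 13.8)/2 = 2.25 m; q_6 = 0.72 × 1.19 × 2.25 = 1.928 m³/s
w_7 = (22.7 − 15.5)/2 = 3.6 m; q_7 = 0.83 × 1.23 × 3.6 = 3.675 m³/s
w_8 = (27.1 − 18.3)/2 = 4.4 m; q_8 = 0.69 × 0.85 × 4.4 = 2.581 m³/s
Stations 1, 9 contribute zero (depth or velocity is 0).
Q = Σ qᵢ = 18.28 m³/s

18.3 m³/s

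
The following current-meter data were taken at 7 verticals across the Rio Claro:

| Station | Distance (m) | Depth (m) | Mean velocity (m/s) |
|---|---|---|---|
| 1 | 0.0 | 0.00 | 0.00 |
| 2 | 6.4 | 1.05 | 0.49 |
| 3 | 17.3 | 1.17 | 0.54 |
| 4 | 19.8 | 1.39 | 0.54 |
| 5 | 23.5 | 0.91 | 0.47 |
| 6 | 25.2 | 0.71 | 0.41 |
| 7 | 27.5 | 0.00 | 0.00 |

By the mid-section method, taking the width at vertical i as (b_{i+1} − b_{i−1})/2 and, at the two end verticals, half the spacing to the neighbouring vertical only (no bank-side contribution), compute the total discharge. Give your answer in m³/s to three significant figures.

w_2 = (17.3 − 0.0)/2 = 8.65 m; q_2 = 0.49 × 1.05 × 8.65 = 4.450 m³/s
w_3 = (19.8 − 6.4)/2 = 6.7 m; q_3 = 0.54 × 1.17 × 6.7 = 4.233 m³/s
w_4 = (23.5 − 17.3)/2 = 3.1 m; q_4 = 0.54 × 1.39 × 3.1 = 2.327 m³/s
w_5 = (25.2 − 19.8)/2 = 2.7 m; q_5 = 0.47 × 0.91 × 2.7 = 1.155 m³/s
w_6 = (27.5 − 23.5)/2 = 2 m; q_6 = 0.41 × 0.71 × 2 = 0.5822 m³/s
Stations 1, 7 contribute zero (depth or velocity is 0).
Q = Σ qᵢ = 12.75 m³/s

12.7 m³/s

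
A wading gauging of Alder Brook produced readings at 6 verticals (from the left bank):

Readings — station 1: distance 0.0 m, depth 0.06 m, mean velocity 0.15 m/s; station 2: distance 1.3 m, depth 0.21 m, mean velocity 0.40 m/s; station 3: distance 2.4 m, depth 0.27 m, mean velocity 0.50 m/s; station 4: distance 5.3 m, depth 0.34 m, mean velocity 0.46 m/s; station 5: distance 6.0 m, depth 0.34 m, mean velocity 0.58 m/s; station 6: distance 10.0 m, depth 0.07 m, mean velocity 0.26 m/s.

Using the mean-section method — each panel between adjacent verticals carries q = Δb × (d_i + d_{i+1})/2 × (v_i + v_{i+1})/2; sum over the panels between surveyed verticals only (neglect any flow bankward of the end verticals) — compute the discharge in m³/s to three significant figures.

Panel 1-2: Δb = 1.3 m, d̄ = (0.06+0.21)/2 = 0.135, v̄ = (0.15+0.40)/2 = 0.275 → q = 1.3×0.135×0.275 = 0.04826 m³/s
Panel 2-3: Δb = 1.1 m, d̄ = (0.21+0.27)/2 = 0.24, v̄ = (0.40+0.50)/2 = 0.45 → q = 1.1×0.24×0.45 = 0.1188 m³/s
Panel 3-4: Δb = 2.9 m, d̄ = (0.27+0.34)/2 = 0.305, v̄ = (0.50+0.46)/2 = 0.48 → q = 2.9×0.305×0.48 = 0.4246 m³/s
Panel 4-5: Δb = 0.7 m, d̄ = (0.34+0.34)/2 = 0.34, v̄ = (0.46+0.58)/2 = 0.52 → q = 0.7×0.34×0.52 = 0.1238 m³/s
Panel 5-6: Δb = 4 m, d̄ = (0.34+0.07)/2 = 0.205, v̄ = (0.58+0.26)/2 = 0.42 → q = 4×0.205×0.42 = 0.3444 m³/s
Q = Σ q = 1.060 m³/s

1.06 m³/s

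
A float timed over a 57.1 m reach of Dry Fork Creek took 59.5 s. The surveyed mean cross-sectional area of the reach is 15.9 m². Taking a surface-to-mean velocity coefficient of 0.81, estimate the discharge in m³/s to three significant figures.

12.4 m³/s

v_surface = L / t̄ = 57.1 / 59.5 = 0.9597 m/s
v_mean = 0.81 × 0.9597 = 0.7773 m/s
Q = A × v_mean = 15.9 × 0.7773 = 12.36 m³/s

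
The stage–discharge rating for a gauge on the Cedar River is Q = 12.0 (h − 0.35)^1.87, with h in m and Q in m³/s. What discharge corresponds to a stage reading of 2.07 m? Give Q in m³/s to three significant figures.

33.1 m³/s

Q = 12.0 × (2.07 − 0.35)^1.87 = 12.0 × 1.72^1.87 = 33.08 m³/s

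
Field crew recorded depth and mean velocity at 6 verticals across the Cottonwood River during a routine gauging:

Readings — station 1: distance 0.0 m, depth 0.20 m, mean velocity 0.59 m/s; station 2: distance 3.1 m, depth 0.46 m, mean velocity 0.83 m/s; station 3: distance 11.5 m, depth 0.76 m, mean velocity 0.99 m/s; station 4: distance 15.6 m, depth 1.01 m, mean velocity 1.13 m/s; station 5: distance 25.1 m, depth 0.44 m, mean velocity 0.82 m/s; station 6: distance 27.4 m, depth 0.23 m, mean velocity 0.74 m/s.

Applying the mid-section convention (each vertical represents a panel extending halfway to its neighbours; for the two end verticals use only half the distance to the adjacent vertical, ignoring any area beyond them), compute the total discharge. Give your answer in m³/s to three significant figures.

w_1 = (3.1 − 0.0)/2 = 1.55 m; q_1 = 0.59 × 0.20 × 1.55 = 0.1829 m³/s
w_2 = (11.5 − 0.0)/2 = 5.75 m; q_2 = 0.83 × 0.46 × 5.75 = 2.195 m³/s
w_3 = (15.6 − 3.1)/2 = 6.25 m; q_3 = 0.99 × 0.76 × 6.25 = 4.703 m³/s
w_4 = (25.1 − 11.5)/2 = 6.8 m; q_4 = 1.13 × 1.01 × 6.8 = 7.761 m³/s
w_5 = (27.4 − 15.6)/2 = 5.9 m; q_5 = 0.82 × 0.44 × 5.9 = 2.129 m³/s
w_6 = (27.4 − 25.1)/2 = 1.15 m; q_6 = 0.74 × 0.23 × 1.15 = 0.1957 m³/s
Q = Σ qᵢ = 17.17 m³/s

17.2 m³/s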